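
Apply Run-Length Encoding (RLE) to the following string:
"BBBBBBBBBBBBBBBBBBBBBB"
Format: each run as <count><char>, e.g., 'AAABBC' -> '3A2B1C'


Scanning runs left to right:
  i=0: run of 'B' x 22 -> '22B'

RLE = 22B


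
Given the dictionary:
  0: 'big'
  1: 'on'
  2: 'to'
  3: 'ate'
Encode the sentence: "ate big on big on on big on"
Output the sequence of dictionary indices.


Look up each word in the dictionary:
  'ate' -> 3
  'big' -> 0
  'on' -> 1
  'big' -> 0
  'on' -> 1
  'on' -> 1
  'big' -> 0
  'on' -> 1

Encoded: [3, 0, 1, 0, 1, 1, 0, 1]


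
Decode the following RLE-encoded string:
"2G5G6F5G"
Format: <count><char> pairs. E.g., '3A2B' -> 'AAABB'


Expanding each <count><char> pair:
  2G -> 'GG'
  5G -> 'GGGGG'
  6F -> 'FFFFFF'
  5G -> 'GGGGG'

Decoded = GGGGGGGFFFFFFGGGGG


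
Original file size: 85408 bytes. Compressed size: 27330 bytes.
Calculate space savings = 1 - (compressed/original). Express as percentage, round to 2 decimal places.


ratio = compressed/original = 27330/85408 = 0.319993
savings = 1 - ratio = 1 - 0.319993 = 0.680007
as a percentage: 0.680007 * 100 = 68.0%

Space savings = 1 - 27330/85408 = 68.0%


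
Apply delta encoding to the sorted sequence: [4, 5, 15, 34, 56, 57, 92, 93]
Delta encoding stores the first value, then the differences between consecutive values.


First value: 4
Deltas:
  5 - 4 = 1
  15 - 5 = 10
  34 - 15 = 19
  56 - 34 = 22
  57 - 56 = 1
  92 - 57 = 35
  93 - 92 = 1


Delta encoded: [4, 1, 10, 19, 22, 1, 35, 1]


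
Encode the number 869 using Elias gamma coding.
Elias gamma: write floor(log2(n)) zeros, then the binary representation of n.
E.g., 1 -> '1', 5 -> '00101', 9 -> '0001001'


num_bits = floor(log2(869)) + 1 = 10
leading_zeros = num_bits - 1 = 9
binary(869) = 1101100101

Elias gamma(869) = '000000000' + '1101100101' = 0000000001101100101 (19 bits)


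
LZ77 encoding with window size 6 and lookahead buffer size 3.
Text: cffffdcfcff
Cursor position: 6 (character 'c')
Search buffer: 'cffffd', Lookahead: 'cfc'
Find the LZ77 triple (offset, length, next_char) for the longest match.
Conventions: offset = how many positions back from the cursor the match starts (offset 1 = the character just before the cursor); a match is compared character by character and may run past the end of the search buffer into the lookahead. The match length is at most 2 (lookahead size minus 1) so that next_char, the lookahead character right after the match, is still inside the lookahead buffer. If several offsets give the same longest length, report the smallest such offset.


Try each offset into the search buffer:
  offset=1 (pos 5, char 'd'): match length 0
  offset=2 (pos 4, char 'f'): match length 0
  offset=3 (pos 3, char 'f'): match length 0
  offset=4 (pos 2, char 'f'): match length 0
  offset=5 (pos 1, char 'f'): match length 0
  offset=6 (pos 0, char 'c'): match length 2
Longest match has length 2 at offset 6.
next_char = character at position 6 + 2 = 8 -> 'c'

Best match: offset=6, length=2 (matching 'cf' starting at position 0)
LZ77 triple: (6, 2, 'c')


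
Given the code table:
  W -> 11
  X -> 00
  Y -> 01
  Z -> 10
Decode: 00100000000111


Decoding:
00 -> X
10 -> Z
00 -> X
00 -> X
00 -> X
01 -> Y
11 -> W


Result: XZXXXYW


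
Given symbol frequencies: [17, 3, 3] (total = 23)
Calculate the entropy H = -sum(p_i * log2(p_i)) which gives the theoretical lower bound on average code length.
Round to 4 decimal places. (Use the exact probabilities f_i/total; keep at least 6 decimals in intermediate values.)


Per-symbol terms -p_i * log2(p_i) with p_i = f_i/23:
  p = 17/23 = 0.739130: log2(p) = -0.436099, -p*log2(p) = 0.322334
  p = 3/23 = 0.130435: log2(p) = -2.938599, -p*log2(p) = 0.383296
  p = 3/23 = 0.130435: log2(p) = -2.938599, -p*log2(p) = 0.383296
H = 0.322334 + 0.383296 + 0.383296 = 1.088926

H = 1.0889 bits/symbol


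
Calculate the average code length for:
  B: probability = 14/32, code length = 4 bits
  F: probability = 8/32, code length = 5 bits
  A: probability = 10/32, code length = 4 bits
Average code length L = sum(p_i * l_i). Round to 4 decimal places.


Weighted contributions p_i * l_i:
  B: (14/32) * 4 = 56/32
  F: (8/32) * 5 = 40/32
  A: (10/32) * 4 = 40/32
Sum = (56 + 40 + 40)/32 = 136/32

L = 136/32 = 4.2500 bits/symbol


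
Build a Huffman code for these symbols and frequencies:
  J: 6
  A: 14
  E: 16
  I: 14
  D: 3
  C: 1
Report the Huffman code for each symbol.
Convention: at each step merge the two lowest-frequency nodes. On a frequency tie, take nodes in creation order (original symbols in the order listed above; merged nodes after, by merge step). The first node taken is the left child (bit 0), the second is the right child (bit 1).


Huffman tree construction:
Step 1: Merge C(1) + D(3) = 4
Step 2: Merge (C+D)(4) + J(6) = 10
Step 3: Merge ((C+D)+J)(10) + A(14) = 24
Step 4: Merge I(14) + E(16) = 30
Step 5: Merge (((C+D)+J)+A)(24) + (I+E)(30) = 54
Read each symbol's code off the tree from the root (left child = 0, right child = 1).

Codes:
  J: 001 (length 3)
  A: 01 (length 2)
  E: 11 (length 2)
  I: 10 (length 2)
  D: 0001 (length 4)
  C: 0000 (length 4)
Average code length: 122/54 = 2.2593 bits/symbol


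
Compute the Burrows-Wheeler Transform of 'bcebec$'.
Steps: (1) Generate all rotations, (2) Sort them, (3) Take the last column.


Rotations (sorted):
  0: $bcebec -> last char: c
  1: bcebec$ -> last char: $
  2: bec$bce -> last char: e
  3: c$bcebe -> last char: e
  4: cebec$b -> last char: b
  5: ebec$bc -> last char: c
  6: ec$bceb -> last char: b


BWT = c$eebcb


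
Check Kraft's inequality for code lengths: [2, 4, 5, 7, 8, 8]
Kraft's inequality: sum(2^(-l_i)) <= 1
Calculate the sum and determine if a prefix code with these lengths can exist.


Sum = 2^(-2) + 2^(-4) + 2^(-5) + 2^(-7) + 2^(-8) + 2^(-8)
    = 0.25 + 0.0625 + 0.03125 + 0.0078125 + 0.00390625 + 0.00390625
    = 92/256 = 0.359375
Since 0.359375 <= 1, Kraft's inequality IS satisfied.
A prefix code with these lengths CAN exist.

Kraft sum = 0.359375. Satisfied.


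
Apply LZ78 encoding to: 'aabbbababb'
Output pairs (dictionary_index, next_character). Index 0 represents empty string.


LZ78 encoding steps:
Dictionary: {0: ''}
Step 1: w='' (idx 0), next='a' -> output (0, 'a'), add 'a' as idx 1
Step 2: w='a' (idx 1), next='b' -> output (1, 'b'), add 'ab' as idx 2
Step 3: w='' (idx 0), next='b' -> output (0, 'b'), add 'b' as idx 3
Step 4: w='b' (idx 3), next='a' -> output (3, 'a'), add 'ba' as idx 4
Step 5: w='ba' (idx 4), next='b' -> output (4, 'b'), add 'bab' as idx 5
Step 6: w='b' (idx 3), end of input -> output (3, '')


Encoded: [(0, 'a'), (1, 'b'), (0, 'b'), (3, 'a'), (4, 'b'), (3, '')]


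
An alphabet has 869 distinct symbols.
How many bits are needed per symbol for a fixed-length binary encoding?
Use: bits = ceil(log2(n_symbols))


log2(869) = 9.7632
Bracket: 2^9 = 512 < 869 <= 2^10 = 1024
So ceil(log2(869)) = 10

bits = ceil(log2(869)) = ceil(9.7632) = 10 bits


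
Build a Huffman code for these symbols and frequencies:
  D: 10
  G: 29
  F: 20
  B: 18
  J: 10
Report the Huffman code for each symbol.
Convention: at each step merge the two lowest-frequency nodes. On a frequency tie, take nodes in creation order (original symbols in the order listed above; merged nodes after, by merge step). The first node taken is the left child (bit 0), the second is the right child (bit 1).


Huffman tree construction:
Step 1: Merge D(10) + J(10) = 20
Step 2: Merge B(18) + F(20) = 38
Step 3: Merge (D+J)(20) + G(29) = 49
Step 4: Merge (B+F)(38) + ((D+J)+G)(49) = 87
Read each symbol's code off the tree from the root (left child = 0, right child = 1).

Codes:
  D: 100 (length 3)
  G: 11 (length 2)
  F: 01 (length 2)
  B: 00 (length 2)
  J: 101 (length 3)
Average code length: 194/87 = 2.2299 bits/symbol


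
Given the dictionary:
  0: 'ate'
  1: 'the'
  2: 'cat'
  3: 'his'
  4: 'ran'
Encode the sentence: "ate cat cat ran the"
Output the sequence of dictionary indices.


Look up each word in the dictionary:
  'ate' -> 0
  'cat' -> 2
  'cat' -> 2
  'ran' -> 4
  'the' -> 1

Encoded: [0, 2, 2, 4, 1]


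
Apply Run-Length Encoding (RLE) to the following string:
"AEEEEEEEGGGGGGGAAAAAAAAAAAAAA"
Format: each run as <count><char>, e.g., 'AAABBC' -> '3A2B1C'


Scanning runs left to right:
  i=0: run of 'A' x 1 -> '1A'
  i=1: run of 'E' x 7 -> '7E'
  i=8: run of 'G' x 7 -> '7G'
  i=15: run of 'A' x 14 -> '14A'

RLE = 1A7E7G14A


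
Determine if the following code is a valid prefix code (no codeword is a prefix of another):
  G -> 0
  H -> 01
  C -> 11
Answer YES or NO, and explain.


Checking each pair (does one codeword prefix another?):
  G='0' vs H='01': prefix -- VIOLATION

NO -- this is NOT a valid prefix code. G (0) is a prefix of H (01).


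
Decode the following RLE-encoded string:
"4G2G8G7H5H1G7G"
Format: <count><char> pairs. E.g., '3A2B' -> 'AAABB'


Expanding each <count><char> pair:
  4G -> 'GGGG'
  2G -> 'GG'
  8G -> 'GGGGGGGG'
  7H -> 'HHHHHHH'
  5H -> 'HHHHH'
  1G -> 'G'
  7G -> 'GGGGGGG'

Decoded = GGGGGGGGGGGGGGHHHHHHHHHHHHGGGGGGGG


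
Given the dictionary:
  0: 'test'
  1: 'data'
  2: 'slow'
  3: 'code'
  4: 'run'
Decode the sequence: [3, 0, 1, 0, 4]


Look up each index in the dictionary:
  3 -> 'code'
  0 -> 'test'
  1 -> 'data'
  0 -> 'test'
  4 -> 'run'

Decoded: "code test data test run"


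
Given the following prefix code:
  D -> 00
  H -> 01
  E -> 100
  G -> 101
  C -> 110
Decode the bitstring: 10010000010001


Decoding step by step:
Bits 100 -> E
Bits 100 -> E
Bits 00 -> D
Bits 01 -> H
Bits 00 -> D
Bits 01 -> H


Decoded message: EEDHDH


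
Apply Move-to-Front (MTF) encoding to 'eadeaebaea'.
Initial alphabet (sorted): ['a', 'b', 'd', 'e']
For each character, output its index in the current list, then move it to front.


MTF encoding:
'e': index 3 in ['a', 'b', 'd', 'e'] -> ['e', 'a', 'b', 'd']
'a': index 1 in ['e', 'a', 'b', 'd'] -> ['a', 'e', 'b', 'd']
'd': index 3 in ['a', 'e', 'b', 'd'] -> ['d', 'a', 'e', 'b']
'e': index 2 in ['d', 'a', 'e', 'b'] -> ['e', 'd', 'a', 'b']
'a': index 2 in ['e', 'd', 'a', 'b'] -> ['a', 'e', 'd', 'b']
'e': index 1 in ['a', 'e', 'd', 'b'] -> ['e', 'a', 'd', 'b']
'b': index 3 in ['e', 'a', 'd', 'b'] -> ['b', 'e', 'a', 'd']
'a': index 2 in ['b', 'e', 'a', 'd'] -> ['a', 'b', 'e', 'd']
'e': index 2 in ['a', 'b', 'e', 'd'] -> ['e', 'a', 'b', 'd']
'a': index 1 in ['e', 'a', 'b', 'd'] -> ['a', 'e', 'b', 'd']


Output: [3, 1, 3, 2, 2, 1, 3, 2, 2, 1]


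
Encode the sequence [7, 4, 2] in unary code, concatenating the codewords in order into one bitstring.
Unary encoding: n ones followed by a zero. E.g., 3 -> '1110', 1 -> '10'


Encode each number as n ones followed by a terminating 0:
  7 -> 11111110 (8 bits)
  4 -> 11110 (5 bits)
  2 -> 110 (3 bits)
Total length = 8 + 5 + 3 = 16 bits.

Unary([7, 4, 2]) = 1111111011110110 (16 bits)


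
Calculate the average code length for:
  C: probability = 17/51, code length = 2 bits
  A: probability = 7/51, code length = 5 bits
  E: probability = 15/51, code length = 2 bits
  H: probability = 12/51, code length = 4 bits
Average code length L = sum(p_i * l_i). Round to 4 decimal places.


Weighted contributions p_i * l_i:
  C: (17/51) * 2 = 34/51
  A: (7/51) * 5 = 35/51
  E: (15/51) * 2 = 30/51
  H: (12/51) * 4 = 48/51
Sum = (34 + 35 + 30 + 48)/51 = 147/51

L = 147/51 = 2.8824 bits/symbol


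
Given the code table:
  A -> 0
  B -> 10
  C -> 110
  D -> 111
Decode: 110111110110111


Decoding:
110 -> C
111 -> D
110 -> C
110 -> C
111 -> D


Result: CDCCD


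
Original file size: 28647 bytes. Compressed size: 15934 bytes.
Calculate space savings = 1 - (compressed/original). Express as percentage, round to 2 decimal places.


ratio = compressed/original = 15934/28647 = 0.556219
savings = 1 - ratio = 1 - 0.556219 = 0.443781
as a percentage: 0.443781 * 100 = 44.38%

Space savings = 1 - 15934/28647 = 44.38%


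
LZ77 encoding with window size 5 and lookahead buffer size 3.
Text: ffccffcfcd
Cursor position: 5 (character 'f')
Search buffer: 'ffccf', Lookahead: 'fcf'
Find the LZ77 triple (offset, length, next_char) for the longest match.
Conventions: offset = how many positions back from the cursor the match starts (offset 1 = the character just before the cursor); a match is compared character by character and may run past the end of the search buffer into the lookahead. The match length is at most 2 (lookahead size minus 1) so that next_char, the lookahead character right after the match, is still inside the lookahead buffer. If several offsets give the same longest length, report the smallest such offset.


Try each offset into the search buffer:
  offset=1 (pos 4, char 'f'): match length 1
  offset=2 (pos 3, char 'c'): match length 0
  offset=3 (pos 2, char 'c'): match length 0
  offset=4 (pos 1, char 'f'): match length 2
  offset=5 (pos 0, char 'f'): match length 1
Longest match has length 2 at offset 4.
next_char = character at position 5 + 2 = 7 -> 'f'

Best match: offset=4, length=2 (matching 'fc' starting at position 1)
LZ77 triple: (4, 2, 'f')


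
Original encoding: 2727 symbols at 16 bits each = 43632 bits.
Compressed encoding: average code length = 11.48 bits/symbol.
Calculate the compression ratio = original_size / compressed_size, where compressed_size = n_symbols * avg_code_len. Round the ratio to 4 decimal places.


original_size = n_symbols * orig_bits = 2727 * 16 = 43632 bits
compressed_size = n_symbols * avg_code_len = 2727 * 11.48 = 31305.96 bits
ratio = original_size / compressed_size = 43632 / 31305.96 = 1.3937

Compression ratio = 1.3937


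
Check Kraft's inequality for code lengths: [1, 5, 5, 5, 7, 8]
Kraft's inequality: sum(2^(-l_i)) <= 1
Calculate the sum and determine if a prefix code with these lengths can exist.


Sum = 2^(-1) + 2^(-5) + 2^(-5) + 2^(-5) + 2^(-7) + 2^(-8)
    = 0.5 + 0.03125 + 0.03125 + 0.03125 + 0.0078125 + 0.00390625
    = 155/256 = 0.60546875
Since 0.60546875 <= 1, Kraft's inequality IS satisfied.
A prefix code with these lengths CAN exist.

Kraft sum = 0.60546875. Satisfied.


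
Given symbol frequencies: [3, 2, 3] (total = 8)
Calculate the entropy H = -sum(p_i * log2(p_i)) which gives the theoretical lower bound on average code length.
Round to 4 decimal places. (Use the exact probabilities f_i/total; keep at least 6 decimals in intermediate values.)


Per-symbol terms -p_i * log2(p_i) with p_i = f_i/8:
  p = 3/8 = 0.375000: log2(p) = -1.415037, -p*log2(p) = 0.530639
  p = 2/8 = 0.250000: log2(p) = -2.000000, -p*log2(p) = 0.500000
  p = 3/8 = 0.375000: log2(p) = -1.415037, -p*log2(p) = 0.530639
H = 0.530639 + 0.500000 + 0.530639 = 1.561278

H = 1.5613 bits/symbol


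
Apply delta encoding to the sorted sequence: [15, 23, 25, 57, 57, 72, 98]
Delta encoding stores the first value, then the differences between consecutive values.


First value: 15
Deltas:
  23 - 15 = 8
  25 - 23 = 2
  57 - 25 = 32
  57 - 57 = 0
  72 - 57 = 15
  98 - 72 = 26


Delta encoded: [15, 8, 2, 32, 0, 15, 26]


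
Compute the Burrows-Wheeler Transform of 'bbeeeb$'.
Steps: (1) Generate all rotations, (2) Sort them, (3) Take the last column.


Rotations (sorted):
  0: $bbeeeb -> last char: b
  1: b$bbeee -> last char: e
  2: bbeeeb$ -> last char: $
  3: beeeb$b -> last char: b
  4: eb$bbee -> last char: e
  5: eeb$bbe -> last char: e
  6: eeeb$bb -> last char: b


BWT = be$beeb


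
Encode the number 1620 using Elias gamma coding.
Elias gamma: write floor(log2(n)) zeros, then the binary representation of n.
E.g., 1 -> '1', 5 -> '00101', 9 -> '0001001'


num_bits = floor(log2(1620)) + 1 = 11
leading_zeros = num_bits - 1 = 10
binary(1620) = 11001010100

Elias gamma(1620) = '0000000000' + '11001010100' = 000000000011001010100 (21 bits)


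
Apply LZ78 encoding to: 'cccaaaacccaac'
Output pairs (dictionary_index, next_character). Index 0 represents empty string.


LZ78 encoding steps:
Dictionary: {0: ''}
Step 1: w='' (idx 0), next='c' -> output (0, 'c'), add 'c' as idx 1
Step 2: w='c' (idx 1), next='c' -> output (1, 'c'), add 'cc' as idx 2
Step 3: w='' (idx 0), next='a' -> output (0, 'a'), add 'a' as idx 3
Step 4: w='a' (idx 3), next='a' -> output (3, 'a'), add 'aa' as idx 4
Step 5: w='a' (idx 3), next='c' -> output (3, 'c'), add 'ac' as idx 5
Step 6: w='cc' (idx 2), next='a' -> output (2, 'a'), add 'cca' as idx 6
Step 7: w='ac' (idx 5), end of input -> output (5, '')


Encoded: [(0, 'c'), (1, 'c'), (0, 'a'), (3, 'a'), (3, 'c'), (2, 'a'), (5, '')]


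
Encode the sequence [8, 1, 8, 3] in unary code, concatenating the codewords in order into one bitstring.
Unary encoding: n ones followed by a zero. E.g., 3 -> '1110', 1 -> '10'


Encode each number as n ones followed by a terminating 0:
  8 -> 111111110 (9 bits)
  1 -> 10 (2 bits)
  8 -> 111111110 (9 bits)
  3 -> 1110 (4 bits)
Total length = 9 + 2 + 9 + 4 = 24 bits.

Unary([8, 1, 8, 3]) = 111111110101111111101110 (24 bits)


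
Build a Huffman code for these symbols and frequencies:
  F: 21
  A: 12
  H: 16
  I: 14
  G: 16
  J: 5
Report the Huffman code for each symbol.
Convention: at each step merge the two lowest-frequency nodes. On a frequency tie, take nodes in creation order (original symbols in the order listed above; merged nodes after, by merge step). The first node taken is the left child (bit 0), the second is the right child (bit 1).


Huffman tree construction:
Step 1: Merge J(5) + A(12) = 17
Step 2: Merge I(14) + H(16) = 30
Step 3: Merge G(16) + (J+A)(17) = 33
Step 4: Merge F(21) + (I+H)(30) = 51
Step 5: Merge (G+(J+A))(33) + (F+(I+H))(51) = 84
Read each symbol's code off the tree from the root (left child = 0, right child = 1).

Codes:
  F: 10 (length 2)
  A: 011 (length 3)
  H: 111 (length 3)
  I: 110 (length 3)
  G: 00 (length 2)
  J: 010 (length 3)
Average code length: 215/84 = 2.5595 bits/symbol


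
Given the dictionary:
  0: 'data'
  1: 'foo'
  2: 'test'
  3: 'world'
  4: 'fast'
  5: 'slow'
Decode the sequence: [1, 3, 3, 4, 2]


Look up each index in the dictionary:
  1 -> 'foo'
  3 -> 'world'
  3 -> 'world'
  4 -> 'fast'
  2 -> 'test'

Decoded: "foo world world fast test"


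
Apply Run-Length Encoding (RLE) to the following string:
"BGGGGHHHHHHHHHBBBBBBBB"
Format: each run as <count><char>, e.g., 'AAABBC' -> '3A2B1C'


Scanning runs left to right:
  i=0: run of 'B' x 1 -> '1B'
  i=1: run of 'G' x 4 -> '4G'
  i=5: run of 'H' x 9 -> '9H'
  i=14: run of 'B' x 8 -> '8B'

RLE = 1B4G9H8B


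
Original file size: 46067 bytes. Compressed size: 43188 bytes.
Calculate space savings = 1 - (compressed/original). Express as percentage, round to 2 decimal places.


ratio = compressed/original = 43188/46067 = 0.937504
savings = 1 - ratio = 1 - 0.937504 = 0.062496
as a percentage: 0.062496 * 100 = 6.25%

Space savings = 1 - 43188/46067 = 6.25%


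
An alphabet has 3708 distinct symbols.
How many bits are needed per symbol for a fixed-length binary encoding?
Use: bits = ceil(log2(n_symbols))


log2(3708) = 11.8564
Bracket: 2^11 = 2048 < 3708 <= 2^12 = 4096
So ceil(log2(3708)) = 12

bits = ceil(log2(3708)) = ceil(11.8564) = 12 bits


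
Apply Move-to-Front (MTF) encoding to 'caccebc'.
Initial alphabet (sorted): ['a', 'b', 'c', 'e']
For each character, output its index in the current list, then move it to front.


MTF encoding:
'c': index 2 in ['a', 'b', 'c', 'e'] -> ['c', 'a', 'b', 'e']
'a': index 1 in ['c', 'a', 'b', 'e'] -> ['a', 'c', 'b', 'e']
'c': index 1 in ['a', 'c', 'b', 'e'] -> ['c', 'a', 'b', 'e']
'c': index 0 in ['c', 'a', 'b', 'e'] -> ['c', 'a', 'b', 'e']
'e': index 3 in ['c', 'a', 'b', 'e'] -> ['e', 'c', 'a', 'b']
'b': index 3 in ['e', 'c', 'a', 'b'] -> ['b', 'e', 'c', 'a']
'c': index 2 in ['b', 'e', 'c', 'a'] -> ['c', 'b', 'e', 'a']


Output: [2, 1, 1, 0, 3, 3, 2]


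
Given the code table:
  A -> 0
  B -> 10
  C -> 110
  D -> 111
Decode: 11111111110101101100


Decoding:
111 -> D
111 -> D
111 -> D
10 -> B
10 -> B
110 -> C
110 -> C
0 -> A


Result: DDDBBCCA


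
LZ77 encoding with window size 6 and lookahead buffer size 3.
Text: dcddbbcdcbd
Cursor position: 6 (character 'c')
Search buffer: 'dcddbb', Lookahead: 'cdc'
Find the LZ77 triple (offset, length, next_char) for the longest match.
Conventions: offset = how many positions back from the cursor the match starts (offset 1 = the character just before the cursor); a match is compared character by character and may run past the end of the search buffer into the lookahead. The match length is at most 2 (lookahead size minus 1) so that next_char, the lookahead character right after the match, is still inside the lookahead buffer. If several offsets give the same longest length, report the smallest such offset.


Try each offset into the search buffer:
  offset=1 (pos 5, char 'b'): match length 0
  offset=2 (pos 4, char 'b'): match length 0
  offset=3 (pos 3, char 'd'): match length 0
  offset=4 (pos 2, char 'd'): match length 0
  offset=5 (pos 1, char 'c'): match length 2
  offset=6 (pos 0, char 'd'): match length 0
Longest match has length 2 at offset 5.
next_char = character at position 6 + 2 = 8 -> 'c'

Best match: offset=5, length=2 (matching 'cd' starting at position 1)
LZ77 triple: (5, 2, 'c')


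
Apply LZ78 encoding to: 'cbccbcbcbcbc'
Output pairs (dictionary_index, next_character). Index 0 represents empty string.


LZ78 encoding steps:
Dictionary: {0: ''}
Step 1: w='' (idx 0), next='c' -> output (0, 'c'), add 'c' as idx 1
Step 2: w='' (idx 0), next='b' -> output (0, 'b'), add 'b' as idx 2
Step 3: w='c' (idx 1), next='c' -> output (1, 'c'), add 'cc' as idx 3
Step 4: w='b' (idx 2), next='c' -> output (2, 'c'), add 'bc' as idx 4
Step 5: w='bc' (idx 4), next='b' -> output (4, 'b'), add 'bcb' as idx 5
Step 6: w='c' (idx 1), next='b' -> output (1, 'b'), add 'cb' as idx 6
Step 7: w='c' (idx 1), end of input -> output (1, '')


Encoded: [(0, 'c'), (0, 'b'), (1, 'c'), (2, 'c'), (4, 'b'), (1, 'b'), (1, '')]


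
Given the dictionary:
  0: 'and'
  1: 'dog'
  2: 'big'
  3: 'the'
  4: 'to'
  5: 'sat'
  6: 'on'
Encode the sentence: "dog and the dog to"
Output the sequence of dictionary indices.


Look up each word in the dictionary:
  'dog' -> 1
  'and' -> 0
  'the' -> 3
  'dog' -> 1
  'to' -> 4

Encoded: [1, 0, 3, 1, 4]


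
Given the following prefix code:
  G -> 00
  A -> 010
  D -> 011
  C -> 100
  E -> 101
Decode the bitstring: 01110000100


Decoding step by step:
Bits 011 -> D
Bits 100 -> C
Bits 00 -> G
Bits 100 -> C


Decoded message: DCGC


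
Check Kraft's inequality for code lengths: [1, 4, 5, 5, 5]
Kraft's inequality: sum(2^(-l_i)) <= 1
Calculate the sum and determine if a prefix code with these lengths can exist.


Sum = 2^(-1) + 2^(-4) + 2^(-5) + 2^(-5) + 2^(-5)
    = 0.5 + 0.0625 + 0.03125 + 0.03125 + 0.03125
    = 21/32 = 0.65625
Since 0.65625 <= 1, Kraft's inequality IS satisfied.
A prefix code with these lengths CAN exist.

Kraft sum = 0.65625. Satisfied.


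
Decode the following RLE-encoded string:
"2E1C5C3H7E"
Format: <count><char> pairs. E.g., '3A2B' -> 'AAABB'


Expanding each <count><char> pair:
  2E -> 'EE'
  1C -> 'C'
  5C -> 'CCCCC'
  3H -> 'HHH'
  7E -> 'EEEEEEE'

Decoded = EECCCCCCHHHEEEEEEE


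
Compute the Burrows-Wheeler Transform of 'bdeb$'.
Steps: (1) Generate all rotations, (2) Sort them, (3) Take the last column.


Rotations (sorted):
  0: $bdeb -> last char: b
  1: b$bde -> last char: e
  2: bdeb$ -> last char: $
  3: deb$b -> last char: b
  4: eb$bd -> last char: d


BWT = be$bd


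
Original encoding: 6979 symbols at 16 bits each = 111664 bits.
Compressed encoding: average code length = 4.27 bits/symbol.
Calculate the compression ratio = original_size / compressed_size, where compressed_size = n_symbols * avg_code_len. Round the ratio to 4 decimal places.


original_size = n_symbols * orig_bits = 6979 * 16 = 111664 bits
compressed_size = n_symbols * avg_code_len = 6979 * 4.27 = 29800.33 bits
ratio = original_size / compressed_size = 111664 / 29800.33 = 3.7471

Compression ratio = 3.7471


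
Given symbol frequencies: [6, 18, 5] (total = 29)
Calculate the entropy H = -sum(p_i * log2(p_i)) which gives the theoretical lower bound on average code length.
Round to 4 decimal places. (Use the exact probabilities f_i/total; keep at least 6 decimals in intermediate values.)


Per-symbol terms -p_i * log2(p_i) with p_i = f_i/29:
  p = 6/29 = 0.206897: log2(p) = -2.273018, -p*log2(p) = 0.470280
  p = 18/29 = 0.620690: log2(p) = -0.688056, -p*log2(p) = 0.427069
  p = 5/29 = 0.172414: log2(p) = -2.536053, -p*log2(p) = 0.437251
H = 0.470280 + 0.427069 + 0.437251 = 1.334600

H = 1.3346 bits/symbol


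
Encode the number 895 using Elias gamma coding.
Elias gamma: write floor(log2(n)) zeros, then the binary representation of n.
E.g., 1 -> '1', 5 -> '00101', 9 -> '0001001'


num_bits = floor(log2(895)) + 1 = 10
leading_zeros = num_bits - 1 = 9
binary(895) = 1101111111

Elias gamma(895) = '000000000' + '1101111111' = 0000000001101111111 (19 bits)


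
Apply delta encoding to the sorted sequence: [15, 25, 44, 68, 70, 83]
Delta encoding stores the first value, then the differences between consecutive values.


First value: 15
Deltas:
  25 - 15 = 10
  44 - 25 = 19
  68 - 44 = 24
  70 - 68 = 2
  83 - 70 = 13


Delta encoded: [15, 10, 19, 24, 2, 13]


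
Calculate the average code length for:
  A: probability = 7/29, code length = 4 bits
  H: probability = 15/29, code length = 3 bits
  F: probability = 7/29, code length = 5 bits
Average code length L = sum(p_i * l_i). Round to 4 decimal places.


Weighted contributions p_i * l_i:
  A: (7/29) * 4 = 28/29
  H: (15/29) * 3 = 45/29
  F: (7/29) * 5 = 35/29
Sum = (28 + 45 + 35)/29 = 108/29

L = 108/29 = 3.7241 bits/symbol


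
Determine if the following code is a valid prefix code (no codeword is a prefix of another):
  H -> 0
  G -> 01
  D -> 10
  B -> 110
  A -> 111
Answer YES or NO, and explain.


Checking each pair (does one codeword prefix another?):
  H='0' vs G='01': prefix -- VIOLATION

NO -- this is NOT a valid prefix code. H (0) is a prefix of G (01).


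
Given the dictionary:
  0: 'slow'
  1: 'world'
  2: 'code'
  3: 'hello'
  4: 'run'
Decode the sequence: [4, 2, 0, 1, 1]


Look up each index in the dictionary:
  4 -> 'run'
  2 -> 'code'
  0 -> 'slow'
  1 -> 'world'
  1 -> 'world'

Decoded: "run code slow world world"


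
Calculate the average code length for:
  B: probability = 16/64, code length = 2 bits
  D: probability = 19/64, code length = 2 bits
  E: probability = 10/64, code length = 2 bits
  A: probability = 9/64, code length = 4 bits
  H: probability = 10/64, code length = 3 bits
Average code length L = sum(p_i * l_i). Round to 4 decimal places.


Weighted contributions p_i * l_i:
  B: (16/64) * 2 = 32/64
  D: (19/64) * 2 = 38/64
  E: (10/64) * 2 = 20/64
  A: (9/64) * 4 = 36/64
  H: (10/64) * 3 = 30/64
Sum = (32 + 38 + 20 + 36 + 30)/64 = 156/64

L = 156/64 = 2.4375 bits/symbol


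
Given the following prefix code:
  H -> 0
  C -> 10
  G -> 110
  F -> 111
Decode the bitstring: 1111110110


Decoding step by step:
Bits 111 -> F
Bits 111 -> F
Bits 0 -> H
Bits 110 -> G


Decoded message: FFHG


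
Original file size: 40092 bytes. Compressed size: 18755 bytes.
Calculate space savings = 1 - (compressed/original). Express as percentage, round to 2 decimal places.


ratio = compressed/original = 18755/40092 = 0.467799
savings = 1 - ratio = 1 - 0.467799 = 0.532201
as a percentage: 0.532201 * 100 = 53.22%

Space savings = 1 - 18755/40092 = 53.22%


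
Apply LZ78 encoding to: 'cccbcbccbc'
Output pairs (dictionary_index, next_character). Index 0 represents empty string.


LZ78 encoding steps:
Dictionary: {0: ''}
Step 1: w='' (idx 0), next='c' -> output (0, 'c'), add 'c' as idx 1
Step 2: w='c' (idx 1), next='c' -> output (1, 'c'), add 'cc' as idx 2
Step 3: w='' (idx 0), next='b' -> output (0, 'b'), add 'b' as idx 3
Step 4: w='c' (idx 1), next='b' -> output (1, 'b'), add 'cb' as idx 4
Step 5: w='cc' (idx 2), next='b' -> output (2, 'b'), add 'ccb' as idx 5
Step 6: w='c' (idx 1), end of input -> output (1, '')


Encoded: [(0, 'c'), (1, 'c'), (0, 'b'), (1, 'b'), (2, 'b'), (1, '')]


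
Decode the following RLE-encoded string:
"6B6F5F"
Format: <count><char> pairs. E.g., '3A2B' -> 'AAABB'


Expanding each <count><char> pair:
  6B -> 'BBBBBB'
  6F -> 'FFFFFF'
  5F -> 'FFFFF'

Decoded = BBBBBBFFFFFFFFFFF


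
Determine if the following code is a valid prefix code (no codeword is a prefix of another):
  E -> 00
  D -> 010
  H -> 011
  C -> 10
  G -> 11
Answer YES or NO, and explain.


Checking each pair (does one codeword prefix another?):
  E='00' vs D='010': no prefix
  E='00' vs H='011': no prefix
  E='00' vs C='10': no prefix
  E='00' vs G='11': no prefix
  D='010' vs E='00': no prefix
  D='010' vs H='011': no prefix
  D='010' vs C='10': no prefix
  D='010' vs G='11': no prefix
  H='011' vs E='00': no prefix
  H='011' vs D='010': no prefix
  H='011' vs C='10': no prefix
  H='011' vs G='11': no prefix
  C='10' vs E='00': no prefix
  C='10' vs D='010': no prefix
  C='10' vs H='011': no prefix
  C='10' vs G='11': no prefix
  G='11' vs E='00': no prefix
  G='11' vs D='010': no prefix
  G='11' vs H='011': no prefix
  G='11' vs C='10': no prefix
No violation found over all pairs.

YES -- this is a valid prefix code. No codeword is a prefix of any other codeword.


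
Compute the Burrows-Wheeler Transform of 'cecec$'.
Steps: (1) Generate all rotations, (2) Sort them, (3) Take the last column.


Rotations (sorted):
  0: $cecec -> last char: c
  1: c$cece -> last char: e
  2: cec$ce -> last char: e
  3: cecec$ -> last char: $
  4: ec$cec -> last char: c
  5: ecec$c -> last char: c


BWT = cee$cc


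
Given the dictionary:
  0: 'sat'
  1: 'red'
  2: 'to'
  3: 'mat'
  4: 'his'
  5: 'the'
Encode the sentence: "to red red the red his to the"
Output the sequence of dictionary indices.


Look up each word in the dictionary:
  'to' -> 2
  'red' -> 1
  'red' -> 1
  'the' -> 5
  'red' -> 1
  'his' -> 4
  'to' -> 2
  'the' -> 5

Encoded: [2, 1, 1, 5, 1, 4, 2, 5]


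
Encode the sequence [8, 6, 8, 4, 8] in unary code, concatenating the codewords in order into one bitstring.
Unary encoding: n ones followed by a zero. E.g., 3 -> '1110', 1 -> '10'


Encode each number as n ones followed by a terminating 0:
  8 -> 111111110 (9 bits)
  6 -> 1111110 (7 bits)
  8 -> 111111110 (9 bits)
  4 -> 11110 (5 bits)
  8 -> 111111110 (9 bits)
Total length = 9 + 7 + 9 + 5 + 9 = 39 bits.

Unary([8, 6, 8, 4, 8]) = 111111110111111011111111011110111111110 (39 bits)


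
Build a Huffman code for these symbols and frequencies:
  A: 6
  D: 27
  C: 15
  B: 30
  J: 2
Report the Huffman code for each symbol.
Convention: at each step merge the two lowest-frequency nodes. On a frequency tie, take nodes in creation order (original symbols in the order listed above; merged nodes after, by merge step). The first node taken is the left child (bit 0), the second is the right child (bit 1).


Huffman tree construction:
Step 1: Merge J(2) + A(6) = 8
Step 2: Merge (J+A)(8) + C(15) = 23
Step 3: Merge ((J+A)+C)(23) + D(27) = 50
Step 4: Merge B(30) + (((J+A)+C)+D)(50) = 80
Read each symbol's code off the tree from the root (left child = 0, right child = 1).

Codes:
  A: 1001 (length 4)
  D: 11 (length 2)
  C: 101 (length 3)
  B: 0 (length 1)
  J: 1000 (length 4)
Average code length: 161/80 = 2.0125 bits/symbol


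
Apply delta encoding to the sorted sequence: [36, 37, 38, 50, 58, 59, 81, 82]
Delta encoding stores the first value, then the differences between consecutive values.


First value: 36
Deltas:
  37 - 36 = 1
  38 - 37 = 1
  50 - 38 = 12
  58 - 50 = 8
  59 - 58 = 1
  81 - 59 = 22
  82 - 81 = 1


Delta encoded: [36, 1, 1, 12, 8, 1, 22, 1]


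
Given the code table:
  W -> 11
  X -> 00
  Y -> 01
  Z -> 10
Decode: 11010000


Decoding:
11 -> W
01 -> Y
00 -> X
00 -> X


Result: WYXX


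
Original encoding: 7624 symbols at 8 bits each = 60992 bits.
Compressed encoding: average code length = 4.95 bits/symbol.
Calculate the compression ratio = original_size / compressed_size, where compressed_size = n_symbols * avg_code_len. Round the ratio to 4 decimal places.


original_size = n_symbols * orig_bits = 7624 * 8 = 60992 bits
compressed_size = n_symbols * avg_code_len = 7624 * 4.95 = 37738.8 bits
ratio = original_size / compressed_size = 60992 / 37738.8 = 1.6162

Compression ratio = 1.6162


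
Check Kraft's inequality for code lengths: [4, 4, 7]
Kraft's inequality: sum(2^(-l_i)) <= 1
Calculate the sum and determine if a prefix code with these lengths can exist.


Sum = 2^(-4) + 2^(-4) + 2^(-7)
    = 0.0625 + 0.0625 + 0.0078125
    = 17/128 = 0.1328125
Since 0.1328125 <= 1, Kraft's inequality IS satisfied.
A prefix code with these lengths CAN exist.

Kraft sum = 0.1328125. Satisfied.


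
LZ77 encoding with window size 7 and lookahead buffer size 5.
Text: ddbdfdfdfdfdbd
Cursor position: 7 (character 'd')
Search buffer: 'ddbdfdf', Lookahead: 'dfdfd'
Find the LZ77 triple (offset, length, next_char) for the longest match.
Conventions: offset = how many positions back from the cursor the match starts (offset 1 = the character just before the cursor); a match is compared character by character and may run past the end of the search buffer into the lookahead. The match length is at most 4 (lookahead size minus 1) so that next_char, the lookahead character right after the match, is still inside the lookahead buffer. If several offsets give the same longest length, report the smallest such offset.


Try each offset into the search buffer:
  offset=1 (pos 6, char 'f'): match length 0
  offset=2 (pos 5, char 'd'): match length 4
  offset=3 (pos 4, char 'f'): match length 0
  offset=4 (pos 3, char 'd'): match length 4
  offset=5 (pos 2, char 'b'): match length 0
  offset=6 (pos 1, char 'd'): match length 1
  offset=7 (pos 0, char 'd'): match length 1
Longest match has length 4, found at offsets 2, 4; take the smallest, offset 2.
next_char = character at position 7 + 4 = 11 -> 'd'

Best match: offset=2, length=4 (matching 'dfdf' starting at position 5)
LZ77 triple: (2, 4, 'd')


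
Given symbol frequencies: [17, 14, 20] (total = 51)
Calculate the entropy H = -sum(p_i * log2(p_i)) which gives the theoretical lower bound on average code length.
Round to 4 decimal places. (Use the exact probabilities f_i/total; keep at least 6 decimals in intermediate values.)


Per-symbol terms -p_i * log2(p_i) with p_i = f_i/51:
  p = 17/51 = 0.333333: log2(p) = -1.584963, -p*log2(p) = 0.528321
  p = 14/51 = 0.274510: log2(p) = -1.865070, -p*log2(p) = 0.511980
  p = 20/51 = 0.392157: log2(p) = -1.350497, -p*log2(p) = 0.529607
H = 0.528321 + 0.511980 + 0.529607 = 1.569908

H = 1.5699 bits/symbol


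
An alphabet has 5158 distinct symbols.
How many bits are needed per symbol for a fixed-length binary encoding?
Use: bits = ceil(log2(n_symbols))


log2(5158) = 12.3326
Bracket: 2^12 = 4096 < 5158 <= 2^13 = 8192
So ceil(log2(5158)) = 13

bits = ceil(log2(5158)) = ceil(12.3326) = 13 bits


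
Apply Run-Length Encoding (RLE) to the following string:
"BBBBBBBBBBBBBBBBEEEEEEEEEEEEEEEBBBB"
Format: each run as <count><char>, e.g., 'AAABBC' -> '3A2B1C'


Scanning runs left to right:
  i=0: run of 'B' x 16 -> '16B'
  i=16: run of 'E' x 15 -> '15E'
  i=31: run of 'B' x 4 -> '4B'

RLE = 16B15E4B


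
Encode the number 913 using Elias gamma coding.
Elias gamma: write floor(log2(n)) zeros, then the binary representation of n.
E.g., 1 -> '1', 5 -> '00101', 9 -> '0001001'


num_bits = floor(log2(913)) + 1 = 10
leading_zeros = num_bits - 1 = 9
binary(913) = 1110010001

Elias gamma(913) = '000000000' + '1110010001' = 0000000001110010001 (19 bits)


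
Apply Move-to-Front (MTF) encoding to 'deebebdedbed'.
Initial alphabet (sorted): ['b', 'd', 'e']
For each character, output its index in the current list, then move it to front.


MTF encoding:
'd': index 1 in ['b', 'd', 'e'] -> ['d', 'b', 'e']
'e': index 2 in ['d', 'b', 'e'] -> ['e', 'd', 'b']
'e': index 0 in ['e', 'd', 'b'] -> ['e', 'd', 'b']
'b': index 2 in ['e', 'd', 'b'] -> ['b', 'e', 'd']
'e': index 1 in ['b', 'e', 'd'] -> ['e', 'b', 'd']
'b': index 1 in ['e', 'b', 'd'] -> ['b', 'e', 'd']
'd': index 2 in ['b', 'e', 'd'] -> ['d', 'b', 'e']
'e': index 2 in ['d', 'b', 'e'] -> ['e', 'd', 'b']
'd': index 1 in ['e', 'd', 'b'] -> ['d', 'e', 'b']
'b': index 2 in ['d', 'e', 'b'] -> ['b', 'd', 'e']
'e': index 2 in ['b', 'd', 'e'] -> ['e', 'b', 'd']
'd': index 2 in ['e', 'b', 'd'] -> ['d', 'e', 'b']


Output: [1, 2, 0, 2, 1, 1, 2, 2, 1, 2, 2, 2]


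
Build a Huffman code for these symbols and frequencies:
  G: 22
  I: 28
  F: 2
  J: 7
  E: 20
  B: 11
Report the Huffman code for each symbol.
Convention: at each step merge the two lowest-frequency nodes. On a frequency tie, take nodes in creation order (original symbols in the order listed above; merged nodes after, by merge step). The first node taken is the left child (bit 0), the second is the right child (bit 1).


Huffman tree construction:
Step 1: Merge F(2) + J(7) = 9
Step 2: Merge (F+J)(9) + B(11) = 20
Step 3: Merge E(20) + ((F+J)+B)(20) = 40
Step 4: Merge G(22) + I(28) = 50
Step 5: Merge (E+((F+J)+B))(40) + (G+I)(50) = 90
Read each symbol's code off the tree from the root (left child = 0, right child = 1).

Codes:
  G: 10 (length 2)
  I: 11 (length 2)
  F: 0100 (length 4)
  J: 0101 (length 4)
  E: 00 (length 2)
  B: 011 (length 3)
Average code length: 209/90 = 2.3222 bits/symbol


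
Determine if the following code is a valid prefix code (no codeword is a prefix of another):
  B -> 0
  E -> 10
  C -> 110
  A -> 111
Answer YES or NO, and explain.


Checking each pair (does one codeword prefix another?):
  B='0' vs E='10': no prefix
  B='0' vs C='110': no prefix
  B='0' vs A='111': no prefix
  E='10' vs B='0': no prefix
  E='10' vs C='110': no prefix
  E='10' vs A='111': no prefix
  C='110' vs B='0': no prefix
  C='110' vs E='10': no prefix
  C='110' vs A='111': no prefix
  A='111' vs B='0': no prefix
  A='111' vs E='10': no prefix
  A='111' vs C='110': no prefix
No violation found over all pairs.

YES -- this is a valid prefix code. No codeword is a prefix of any other codeword.


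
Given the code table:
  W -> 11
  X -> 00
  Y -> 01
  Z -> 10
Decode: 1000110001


Decoding:
10 -> Z
00 -> X
11 -> W
00 -> X
01 -> Y


Result: ZXWXY


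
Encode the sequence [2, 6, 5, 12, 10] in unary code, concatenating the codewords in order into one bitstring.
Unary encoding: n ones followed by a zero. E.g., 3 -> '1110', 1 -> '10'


Encode each number as n ones followed by a terminating 0:
  2 -> 110 (3 bits)
  6 -> 1111110 (7 bits)
  5 -> 111110 (6 bits)
  12 -> 1111111111110 (13 bits)
  10 -> 11111111110 (11 bits)
Total length = 3 + 7 + 6 + 13 + 11 = 40 bits.

Unary([2, 6, 5, 12, 10]) = 1101111110111110111111111111011111111110 (40 bits)


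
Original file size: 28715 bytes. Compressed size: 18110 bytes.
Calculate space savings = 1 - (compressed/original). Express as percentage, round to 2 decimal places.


ratio = compressed/original = 18110/28715 = 0.630681
savings = 1 - ratio = 1 - 0.630681 = 0.369319
as a percentage: 0.369319 * 100 = 36.93%

Space savings = 1 - 18110/28715 = 36.93%


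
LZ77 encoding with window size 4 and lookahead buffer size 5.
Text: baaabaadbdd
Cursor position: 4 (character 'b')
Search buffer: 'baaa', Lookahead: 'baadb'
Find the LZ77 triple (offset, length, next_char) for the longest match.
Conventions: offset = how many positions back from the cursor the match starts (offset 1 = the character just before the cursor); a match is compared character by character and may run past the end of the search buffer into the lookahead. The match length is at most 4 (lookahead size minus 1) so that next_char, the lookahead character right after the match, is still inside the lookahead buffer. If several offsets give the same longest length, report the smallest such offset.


Try each offset into the search buffer:
  offset=1 (pos 3, char 'a'): match length 0
  offset=2 (pos 2, char 'a'): match length 0
  offset=3 (pos 1, char 'a'): match length 0
  offset=4 (pos 0, char 'b'): match length 3
Longest match has length 3 at offset 4.
next_char = character at position 4 + 3 = 7 -> 'd'

Best match: offset=4, length=3 (matching 'baa' starting at position 0)
LZ77 triple: (4, 3, 'd')
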